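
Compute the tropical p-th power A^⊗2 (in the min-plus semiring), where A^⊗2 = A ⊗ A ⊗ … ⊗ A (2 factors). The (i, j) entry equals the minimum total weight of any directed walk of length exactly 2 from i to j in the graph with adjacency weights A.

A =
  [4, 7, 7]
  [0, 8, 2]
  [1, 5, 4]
A^⊗2 =
  [7, 11, 9]
  [3, 7, 6]
  [5, 8, 7]

Each entry (A^⊗2)_ij equals the minimum over all length-2 walks i = v_0 → v_1 → … → v_2 = j of Σ_t A[v_t][v_{t+1}]. For example, for (i, j) = (0, 2) we minimise over 3 possible intermediate vertex sequences; the minimum is 9, attained along the walk 0 → 1 → 2.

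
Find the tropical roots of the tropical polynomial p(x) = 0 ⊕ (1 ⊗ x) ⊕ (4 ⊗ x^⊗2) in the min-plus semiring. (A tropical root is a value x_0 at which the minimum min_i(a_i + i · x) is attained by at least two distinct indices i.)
Roots: {-3, -1}

Each tropical root is a break point of the lower envelope of the lines y = a_i + i · x (there are 3 lines, with slopes 0, 1, ..., 2). Only the lines that attain the minimum somewhere contribute to roots; other lines are dominated. Here the surviving (envelope) indices are i = 2, i = 1, i = 0.
Intersections between consecutive envelope lines give the roots: for adjacent envelope indices i < j the intersection is x = (a_i − a_j) / (j − i). Reading off the sorted break points: {-3, -1}.
Verification: at each break x_0, at least two indices attain the minimum of min_i(a_i + i · x_0).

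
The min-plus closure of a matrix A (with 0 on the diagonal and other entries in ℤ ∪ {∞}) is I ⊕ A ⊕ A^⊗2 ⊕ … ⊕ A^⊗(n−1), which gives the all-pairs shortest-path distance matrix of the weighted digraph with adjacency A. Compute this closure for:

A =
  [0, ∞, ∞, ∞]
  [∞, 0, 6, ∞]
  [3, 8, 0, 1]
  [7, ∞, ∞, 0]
Closure =
  [0, ∞, ∞, ∞]
  [9, 0, 6, 7]
  [3, 8, 0, 1]
  [7, ∞, ∞, 0]

This is the Floyd-Warshall all-pairs shortest-path computation. For each intermediate vertex k = 0, 1, …, 3, update dist[i][j] ← min(dist[i][j], dist[i][k] + dist[k][j]). The final matrix gives, for each (i, j), the minimum total weight of any directed path from i to j (possibly empty when i = j).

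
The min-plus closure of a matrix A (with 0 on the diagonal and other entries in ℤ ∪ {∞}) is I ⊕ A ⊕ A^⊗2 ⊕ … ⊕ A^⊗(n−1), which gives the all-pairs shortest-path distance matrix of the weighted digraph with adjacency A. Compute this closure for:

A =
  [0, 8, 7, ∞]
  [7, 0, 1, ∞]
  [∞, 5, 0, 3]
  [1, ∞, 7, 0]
Closure =
  [0, 8, 7, 10]
  [5, 0, 1, 4]
  [4, 5, 0, 3]
  [1, 9, 7, 0]

This is the Floyd-Warshall all-pairs shortest-path computation. For each intermediate vertex k = 0, 1, …, 3, update dist[i][j] ← min(dist[i][j], dist[i][k] + dist[k][j]). The final matrix gives, for each (i, j), the minimum total weight of any directed path from i to j (possibly empty when i = j).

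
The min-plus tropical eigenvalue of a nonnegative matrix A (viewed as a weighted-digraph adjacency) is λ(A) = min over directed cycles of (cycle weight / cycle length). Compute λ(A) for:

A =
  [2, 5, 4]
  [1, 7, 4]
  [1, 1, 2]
λ(A) = 2

Enumerate directed cycles and compute their means (weight / length). Sample:
  cycle 0 → 0: weight = 2, length = 1, mean = 2/1 ≈ 2.000
  cycle 1 → 1: weight = 7, length = 1, mean = 7/1 ≈ 7.000
  cycle 2 → 2: weight = 2, length = 1, mean = 2/1 ≈ 2.000
  cycle 0 → 1 → 0: weight = 6, length = 2, mean = 6/2 ≈ 3.000
  cycle 0 → 2 → 0: weight = 5, length = 2, mean = 5/2 ≈ 2.500
  cycle 1 → 0 → 1: weight = 6, length = 2, mean = 6/2 ≈ 3.000
Minimum mean = 2.000, attained e.g. along the cycle 0 → 0 with weight 2 and length 1. So λ(A) = 2/1 = 2.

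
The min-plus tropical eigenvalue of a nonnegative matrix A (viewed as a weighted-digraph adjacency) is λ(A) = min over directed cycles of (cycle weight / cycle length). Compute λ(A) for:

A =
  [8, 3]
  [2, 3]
λ(A) = 5/2

Enumerate directed cycles and compute their means (weight / length). Sample:
  cycle 0 → 0: weight = 8, length = 1, mean = 8/1 ≈ 8.000
  cycle 1 → 1: weight = 3, length = 1, mean = 3/1 ≈ 3.000
  cycle 0 → 1 → 0: weight = 5, length = 2, mean = 5/2 ≈ 2.500
  cycle 1 → 0 → 1: weight = 5, length = 2, mean = 5/2 ≈ 2.500
Minimum mean = 2.500, attained e.g. along the cycle 0 → 1 → 0 with weight 5 and length 2. So λ(A) = 5/2 = 5/2.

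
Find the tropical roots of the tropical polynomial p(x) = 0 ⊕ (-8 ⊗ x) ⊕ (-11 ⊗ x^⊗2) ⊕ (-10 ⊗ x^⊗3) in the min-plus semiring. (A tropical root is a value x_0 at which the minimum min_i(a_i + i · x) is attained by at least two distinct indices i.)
Roots: {-1, 3, 8}

Each tropical root is a break point of the lower envelope of the lines y = a_i + i · x (there are 4 lines, with slopes 0, 1, ..., 3). Only the lines that attain the minimum somewhere contribute to roots; other lines are dominated. Here the surviving (envelope) indices are i = 3, i = 2, i = 1, i = 0.
Intersections between consecutive envelope lines give the roots: for adjacent envelope indices i < j the intersection is x = (a_i − a_j) / (j − i). Reading off the sorted break points: {-1, 3, 8}.
Verification: at each break x_0, at least two indices attain the minimum of min_i(a_i + i · x_0).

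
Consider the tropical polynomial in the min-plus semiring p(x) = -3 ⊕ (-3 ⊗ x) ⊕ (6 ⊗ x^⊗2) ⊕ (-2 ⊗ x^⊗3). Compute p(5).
p(5) = -3

A tropical monomial a ⊗ x^⊗i evaluates to a + i · x. Evaluating each term at x = 5:
  Term 0 contributes -3 + 0 · 5 = -3
  Term 1 contributes -3 + 1 · 5 = 2
  Term 2 contributes 6 + 2 · 5 = 16
  Term 3 contributes -2 + 3 · 5 = 13
p(5) = ⊕ of these = min[-3, 2, 16, 13] = -3.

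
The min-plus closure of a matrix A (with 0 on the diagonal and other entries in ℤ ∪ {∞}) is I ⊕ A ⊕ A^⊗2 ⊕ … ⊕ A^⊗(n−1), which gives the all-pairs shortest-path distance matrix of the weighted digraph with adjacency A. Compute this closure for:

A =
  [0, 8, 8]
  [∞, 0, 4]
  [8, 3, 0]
Closure =
  [0, 8, 8]
  [12, 0, 4]
  [8, 3, 0]

This is the Floyd-Warshall all-pairs shortest-path computation. For each intermediate vertex k = 0, 1, …, 2, update dist[i][j] ← min(dist[i][j], dist[i][k] + dist[k][j]). The final matrix gives, for each (i, j), the minimum total weight of any directed path from i to j (possibly empty when i = j).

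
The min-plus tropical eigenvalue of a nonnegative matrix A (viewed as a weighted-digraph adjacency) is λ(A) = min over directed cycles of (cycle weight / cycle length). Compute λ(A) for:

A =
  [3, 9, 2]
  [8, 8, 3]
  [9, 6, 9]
λ(A) = 3

Enumerate directed cycles and compute their means (weight / length). Sample:
  cycle 0 → 0: weight = 3, length = 1, mean = 3/1 ≈ 3.000
  cycle 1 → 1: weight = 8, length = 1, mean = 8/1 ≈ 8.000
  cycle 2 → 2: weight = 9, length = 1, mean = 9/1 ≈ 9.000
  cycle 0 → 1 → 0: weight = 17, length = 2, mean = 17/2 ≈ 8.500
  cycle 0 → 2 → 0: weight = 11, length = 2, mean = 11/2 ≈ 5.500
  cycle 1 → 0 → 1: weight = 17, length = 2, mean = 17/2 ≈ 8.500
Minimum mean = 3.000, attained e.g. along the cycle 0 → 0 with weight 3 and length 1. So λ(A) = 3/1 = 3.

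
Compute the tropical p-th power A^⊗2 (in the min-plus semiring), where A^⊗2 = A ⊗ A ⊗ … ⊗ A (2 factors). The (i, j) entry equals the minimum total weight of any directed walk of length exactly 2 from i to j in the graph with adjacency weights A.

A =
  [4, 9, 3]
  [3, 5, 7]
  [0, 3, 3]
A^⊗2 =
  [3, 6, 6]
  [7, 10, 6]
  [3, 6, 3]

Each entry (A^⊗2)_ij equals the minimum over all length-2 walks i = v_0 → v_1 → … → v_2 = j of Σ_t A[v_t][v_{t+1}]. For example, for (i, j) = (0, 2) we minimise over 3 possible intermediate vertex sequences; the minimum is 6, attained along the walk 0 → 2 → 2.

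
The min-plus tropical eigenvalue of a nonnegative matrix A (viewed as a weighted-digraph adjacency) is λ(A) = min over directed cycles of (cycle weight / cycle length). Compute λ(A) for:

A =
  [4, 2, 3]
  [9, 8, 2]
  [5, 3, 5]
λ(A) = 5/2

Enumerate directed cycles and compute their means (weight / length). Sample:
  cycle 0 → 0: weight = 4, length = 1, mean = 4/1 ≈ 4.000
  cycle 1 → 1: weight = 8, length = 1, mean = 8/1 ≈ 8.000
  cycle 2 → 2: weight = 5, length = 1, mean = 5/1 ≈ 5.000
  cycle 0 → 1 → 0: weight = 11, length = 2, mean = 11/2 ≈ 5.500
  cycle 0 → 2 → 0: weight = 8, length = 2, mean = 8/2 ≈ 4.000
  cycle 1 → 0 → 1: weight = 11, length = 2, mean = 11/2 ≈ 5.500
Minimum mean = 2.500, attained e.g. along the cycle 1 → 2 → 1 with weight 5 and length 2. So λ(A) = 5/2 = 5/2.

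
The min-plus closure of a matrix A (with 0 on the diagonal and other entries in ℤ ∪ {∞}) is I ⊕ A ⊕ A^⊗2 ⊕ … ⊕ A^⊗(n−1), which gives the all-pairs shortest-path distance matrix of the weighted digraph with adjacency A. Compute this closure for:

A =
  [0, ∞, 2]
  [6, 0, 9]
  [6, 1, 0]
Closure =
  [0, 3, 2]
  [6, 0, 8]
  [6, 1, 0]

This is the Floyd-Warshall all-pairs shortest-path computation. For each intermediate vertex k = 0, 1, …, 2, update dist[i][j] ← min(dist[i][j], dist[i][k] + dist[k][j]). The final matrix gives, for each (i, j), the minimum total weight of any directed path from i to j (possibly empty when i = j).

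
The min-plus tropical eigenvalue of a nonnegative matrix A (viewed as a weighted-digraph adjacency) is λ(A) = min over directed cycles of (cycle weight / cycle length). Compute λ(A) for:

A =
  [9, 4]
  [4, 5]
λ(A) = 4

Enumerate directed cycles and compute their means (weight / length). Sample:
  cycle 0 → 0: weight = 9, length = 1, mean = 9/1 ≈ 9.000
  cycle 1 → 1: weight = 5, length = 1, mean = 5/1 ≈ 5.000
  cycle 0 → 1 → 0: weight = 8, length = 2, mean = 8/2 ≈ 4.000
  cycle 1 → 0 → 1: weight = 8, length = 2, mean = 8/2 ≈ 4.000
Minimum mean = 4.000, attained e.g. along the cycle 0 → 1 → 0 with weight 8 and length 2. So λ(A) = 8/2 = 4.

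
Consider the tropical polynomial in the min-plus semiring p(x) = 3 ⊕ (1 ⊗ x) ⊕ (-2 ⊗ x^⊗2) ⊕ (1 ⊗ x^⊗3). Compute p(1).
p(1) = 0

A tropical monomial a ⊗ x^⊗i evaluates to a + i · x. Evaluating each term at x = 1:
  Term 0 contributes 3 + 0 · 1 = 3
  Term 1 contributes 1 + 1 · 1 = 2
  Term 2 contributes -2 + 2 · 1 = 0
  Term 3 contributes 1 + 3 · 1 = 4
p(1) = ⊕ of these = min[3, 2, 0, 4] = 0.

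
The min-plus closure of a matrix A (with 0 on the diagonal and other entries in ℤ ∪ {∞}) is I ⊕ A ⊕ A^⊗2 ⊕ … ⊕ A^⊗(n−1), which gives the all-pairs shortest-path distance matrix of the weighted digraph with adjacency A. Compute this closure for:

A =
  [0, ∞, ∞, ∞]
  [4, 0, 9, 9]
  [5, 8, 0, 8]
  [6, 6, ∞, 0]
Closure =
  [0, ∞, ∞, ∞]
  [4, 0, 9, 9]
  [5, 8, 0, 8]
  [6, 6, 15, 0]

This is the Floyd-Warshall all-pairs shortest-path computation. For each intermediate vertex k = 0, 1, …, 3, update dist[i][j] ← min(dist[i][j], dist[i][k] + dist[k][j]). The final matrix gives, for each (i, j), the minimum total weight of any directed path from i to j (possibly empty when i = j).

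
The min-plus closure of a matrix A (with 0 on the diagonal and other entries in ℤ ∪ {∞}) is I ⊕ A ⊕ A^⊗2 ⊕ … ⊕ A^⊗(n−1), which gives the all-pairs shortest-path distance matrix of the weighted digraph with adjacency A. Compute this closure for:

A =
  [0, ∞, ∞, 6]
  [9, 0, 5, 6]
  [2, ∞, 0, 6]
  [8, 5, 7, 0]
Closure =
  [0, 11, 13, 6]
  [7, 0, 5, 6]
  [2, 11, 0, 6]
  [8, 5, 7, 0]

This is the Floyd-Warshall all-pairs shortest-path computation. For each intermediate vertex k = 0, 1, …, 3, update dist[i][j] ← min(dist[i][j], dist[i][k] + dist[k][j]). The final matrix gives, for each (i, j), the minimum total weight of any directed path from i to j (possibly empty when i = j).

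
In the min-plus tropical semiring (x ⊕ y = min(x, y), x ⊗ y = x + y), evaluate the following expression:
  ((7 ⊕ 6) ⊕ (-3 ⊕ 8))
((7 ⊕ 6) ⊕ (-3 ⊕ 8)) = -3

Expand innermost to outermost. Recall ⊕ takes the minimum of its arguments and ⊗ takes their sum. Working out the expression ((7 ⊕ 6) ⊕ (-3 ⊕ 8)) gives -3.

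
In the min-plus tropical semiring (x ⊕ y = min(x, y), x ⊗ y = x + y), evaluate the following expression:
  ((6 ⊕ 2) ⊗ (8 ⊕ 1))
((6 ⊕ 2) ⊗ (8 ⊕ 1)) = 3

Expand innermost to outermost. Recall ⊕ takes the minimum of its arguments and ⊗ takes their sum. Working out the expression ((6 ⊕ 2) ⊗ (8 ⊕ 1)) gives 3.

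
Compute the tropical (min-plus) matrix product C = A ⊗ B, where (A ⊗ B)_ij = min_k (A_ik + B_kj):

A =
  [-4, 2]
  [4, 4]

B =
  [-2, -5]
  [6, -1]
A ⊗ B =
  [-6, -9]
  [2, -1]

Apply the min-plus product entry-by-entry:
  C[0][0] = min over k of (A[0][0] + B[0][0] = -4 + -2 = -6, A[0][1] + B[1][0] = 2 + 6 = 8) = -6 (attained at k = 0)
  C[0][1] = min over k of (A[0][0] + B[0][1] = -4 + -5 = -9, A[0][1] + B[1][1] = 2 + -1 = 1) = -9 (attained at k = 0)
  C[1][0] = min over k of (A[1][0] + B[0][0] = 4 + -2 = 2, A[1][1] + B[1][0] = 4 + 6 = 10) = 2 (attained at k = 0)
  C[1][1] = min over k of (A[1][0] + B[0][1] = 4 + -5 = -1, A[1][1] + B[1][1] = 4 + -1 = 3) = -1 (attained at k = 0)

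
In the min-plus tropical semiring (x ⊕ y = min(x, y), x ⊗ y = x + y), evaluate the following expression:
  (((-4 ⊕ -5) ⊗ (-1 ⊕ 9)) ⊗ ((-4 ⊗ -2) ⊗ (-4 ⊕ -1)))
(((-4 ⊕ -5) ⊗ (-1 ⊕ 9)) ⊗ ((-4 ⊗ -2) ⊗ (-4 ⊕ -1))) = -16

Expand innermost to outermost. Recall ⊕ takes the minimum of its arguments and ⊗ takes their sum. Working out the expression (((-4 ⊕ -5) ⊗ (-1 ⊕ 9)) ⊗ ((-4 ⊗ -2) ⊗ (-4 ⊕ -1))) gives -16.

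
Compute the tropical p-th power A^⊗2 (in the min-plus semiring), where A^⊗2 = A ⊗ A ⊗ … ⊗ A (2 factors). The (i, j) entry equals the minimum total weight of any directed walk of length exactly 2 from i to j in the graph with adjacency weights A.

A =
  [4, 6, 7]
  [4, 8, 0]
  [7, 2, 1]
A^⊗2 =
  [8, 9, 6]
  [7, 2, 1]
  [6, 3, 2]

Each entry (A^⊗2)_ij equals the minimum over all length-2 walks i = v_0 → v_1 → … → v_2 = j of Σ_t A[v_t][v_{t+1}]. For example, for (i, j) = (0, 2) we minimise over 3 possible intermediate vertex sequences; the minimum is 6, attained along the walk 0 → 1 → 2.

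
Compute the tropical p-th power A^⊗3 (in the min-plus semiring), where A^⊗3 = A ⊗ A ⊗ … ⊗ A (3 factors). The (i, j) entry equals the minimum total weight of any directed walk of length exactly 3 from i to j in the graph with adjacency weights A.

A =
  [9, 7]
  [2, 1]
A^⊗3 =
  [10, 9]
  [4, 3]

Each entry (A^⊗3)_ij equals the minimum over all length-3 walks i = v_0 → v_1 → … → v_3 = j of Σ_t A[v_t][v_{t+1}]. For example, for (i, j) = (0, 1) we minimise over 4 possible intermediate vertex sequences; the minimum is 9, attained along the walk 0 → 1 → 1 → 1.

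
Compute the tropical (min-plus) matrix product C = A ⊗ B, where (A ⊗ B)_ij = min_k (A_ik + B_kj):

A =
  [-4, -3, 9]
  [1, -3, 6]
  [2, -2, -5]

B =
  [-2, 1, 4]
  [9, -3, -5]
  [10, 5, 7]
A ⊗ B =
  [-6, -6, -8]
  [-1, -6, -8]
  [0, -5, -7]

Apply the min-plus product entry-by-entry:
  C[0][0] = min over k of (A[0][0] + B[0][0] = -4 + -2 = -6, A[0][1] + B[1][0] = -3 + 9 = 6, A[0][2] + B[2][0] = 9 + 10 = 19) = -6 (attained at k = 0)
  C[0][1] = min over k of (A[0][0] + B[0][1] = -4 + 1 = -3, A[0][1] + B[1][1] = -3 + -3 = -6, A[0][2] + B[2][1] = 9 + 5 = 14) = -6 (attained at k = 1)
  C[0][2] = min over k of (A[0][0] + B[0][2] = -4 + 4 = 0, A[0][1] + B[1][2] = -3 + -5 = -8, A[0][2] + B[2][2] = 9 + 7 = 16) = -8 (attained at k = 1)
  C[1][0] = min over k of (A[1][0] + B[0][0] = 1 + -2 = -1, A[1][1] + B[1][0] = -3 + 9 = 6, A[1][2] + B[2][0] = 6 + 10 = 16) = -1 (attained at k = 0)
  C[1][1] = min over k of (A[1][0] + B[0][1] = 1 + 1 = 2, A[1][1] + B[1][1] = -3 + -3 = -6, A[1][2] + B[2][1] = 6 + 5 = 11) = -6 (attained at k = 1)
  C[1][2] = min over k of (A[1][0] + B[0][2] = 1 + 4 = 5, A[1][1] + B[1][2] = -3 + -5 = -8, A[1][2] + B[2][2] = 6 + 7 = 13) = -8 (attained at k = 1)
  C[2][0] = min over k of (A[2][0] + B[0][0] = 2 + -2 = 0, A[2][1] + B[1][0] = -2 + 9 = 7, A[2][2] + B[2][0] = -5 + 10 = 5) = 0 (attained at k = 0)
  C[2][1] = min over k of (A[2][0] + B[0][1] = 2 + 1 = 3, A[2][1] + B[1][1] = -2 + -3 = -5, A[2][2] + B[2][1] = -5 + 5 = 0) = -5 (attained at k = 1)
  C[2][2] = min over k of (A[2][0] + B[0][2] = 2 + 4 = 6, A[2][1] + B[1][2] = -2 + -5 = -7, A[2][2] + B[2][2] = -5 + 7 = 2) = -7 (attained at k = 1)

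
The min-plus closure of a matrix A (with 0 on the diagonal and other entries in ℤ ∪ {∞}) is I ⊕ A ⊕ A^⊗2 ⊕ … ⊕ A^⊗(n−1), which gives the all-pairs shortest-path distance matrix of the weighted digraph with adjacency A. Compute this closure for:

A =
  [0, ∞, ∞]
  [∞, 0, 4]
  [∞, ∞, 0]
Closure =
  [0, ∞, ∞]
  [∞, 0, 4]
  [∞, ∞, 0]

This is the Floyd-Warshall all-pairs shortest-path computation. For each intermediate vertex k = 0, 1, …, 2, update dist[i][j] ← min(dist[i][j], dist[i][k] + dist[k][j]). The final matrix gives, for each (i, j), the minimum total weight of any directed path from i to j (possibly empty when i = j).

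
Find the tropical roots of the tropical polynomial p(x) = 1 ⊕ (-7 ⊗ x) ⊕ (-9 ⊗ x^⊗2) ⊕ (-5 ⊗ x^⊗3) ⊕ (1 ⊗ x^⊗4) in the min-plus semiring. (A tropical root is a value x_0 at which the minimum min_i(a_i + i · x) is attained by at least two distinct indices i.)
Roots: {-6, -4, 2, 8}

Each tropical root is a break point of the lower envelope of the lines y = a_i + i · x (there are 5 lines, with slopes 0, 1, ..., 4). Only the lines that attain the minimum somewhere contribute to roots; other lines are dominated. Here the surviving (envelope) indices are i = 4, i = 3, i = 2, i = 1, i = 0.
Intersections between consecutive envelope lines give the roots: for adjacent envelope indices i < j the intersection is x = (a_i − a_j) / (j − i). Reading off the sorted break points: {-6, -4, 2, 8}.
Verification: at each break x_0, at least two indices attain the minimum of min_i(a_i + i · x_0).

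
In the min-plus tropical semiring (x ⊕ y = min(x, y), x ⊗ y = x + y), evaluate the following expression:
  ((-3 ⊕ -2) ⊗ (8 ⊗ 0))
((-3 ⊕ -2) ⊗ (8 ⊗ 0)) = 5

Expand innermost to outermost. Recall ⊕ takes the minimum of its arguments and ⊗ takes their sum. Working out the expression ((-3 ⊕ -2) ⊗ (8 ⊗ 0)) gives 5.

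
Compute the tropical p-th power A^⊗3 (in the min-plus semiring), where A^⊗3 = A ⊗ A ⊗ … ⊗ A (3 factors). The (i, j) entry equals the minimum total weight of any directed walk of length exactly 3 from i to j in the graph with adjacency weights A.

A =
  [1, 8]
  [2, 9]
A^⊗3 =
  [3, 10]
  [4, 11]

Each entry (A^⊗3)_ij equals the minimum over all length-3 walks i = v_0 → v_1 → … → v_3 = j of Σ_t A[v_t][v_{t+1}]. For example, for (i, j) = (0, 1) we minimise over 4 possible intermediate vertex sequences; the minimum is 10, attained along the walk 0 → 0 → 0 → 1.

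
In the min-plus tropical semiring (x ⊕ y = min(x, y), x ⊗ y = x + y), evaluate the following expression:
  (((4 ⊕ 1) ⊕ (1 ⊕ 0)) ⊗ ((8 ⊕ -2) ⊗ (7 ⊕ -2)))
(((4 ⊕ 1) ⊕ (1 ⊕ 0)) ⊗ ((8 ⊕ -2) ⊗ (7 ⊕ -2))) = -4

Expand innermost to outermost. Recall ⊕ takes the minimum of its arguments and ⊗ takes their sum. Working out the expression (((4 ⊕ 1) ⊕ (1 ⊕ 0)) ⊗ ((8 ⊕ -2) ⊗ (7 ⊕ -2))) gives -4.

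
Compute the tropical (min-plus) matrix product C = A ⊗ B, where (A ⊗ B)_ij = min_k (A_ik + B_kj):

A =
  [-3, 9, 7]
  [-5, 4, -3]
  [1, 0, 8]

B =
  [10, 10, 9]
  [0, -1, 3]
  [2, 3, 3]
A ⊗ B =
  [7, 7, 6]
  [-1, 0, 0]
  [0, -1, 3]

Apply the min-plus product entry-by-entry:
  C[0][0] = min over k of (A[0][0] + B[0][0] = -3 + 10 = 7, A[0][1] + B[1][0] = 9 + 0 = 9, A[0][2] + B[2][0] = 7 + 2 = 9) = 7 (attained at k = 0)
  C[0][1] = min over k of (A[0][0] + B[0][1] = -3 + 10 = 7, A[0][1] + B[1][1] = 9 + -1 = 8, A[0][2] + B[2][1] = 7 + 3 = 10) = 7 (attained at k = 0)
  C[0][2] = min over k of (A[0][0] + B[0][2] = -3 + 9 = 6, A[0][1] + B[1][2] = 9 + 3 = 12, A[0][2] + B[2][2] = 7 + 3 = 10) = 6 (attained at k = 0)
  C[1][0] = min over k of (A[1][0] + B[0][0] = -5 + 10 = 5, A[1][1] + B[1][0] = 4 + 0 = 4, A[1][2] + B[2][0] = -3 + 2 = -1) = -1 (attained at k = 2)
  C[1][1] = min over k of (A[1][0] + B[0][1] = -5 + 10 = 5, A[1][1] + B[1][1] = 4 + -1 = 3, A[1][2] + B[2][1] = -3 + 3 = 0) = 0 (attained at k = 2)
  C[1][2] = min over k of (A[1][0] + B[0][2] = -5 + 9 = 4, A[1][1] + B[1][2] = 4 + 3 = 7, A[1][2] + B[2][2] = -3 + 3 = 0) = 0 (attained at k = 2)
  C[2][0] = min over k of (A[2][0] + B[0][0] = 1 + 10 = 11, A[2][1] + B[1][0] = 0 + 0 = 0, A[2][2] + B[2][0] = 8 + 2 = 10) = 0 (attained at k = 1)
  C[2][1] = min over k of (A[2][0] + B[0][1] = 1 + 10 = 11, A[2][1] + B[1][1] = 0 + -1 = -1, A[2][2] + B[2][1] = 8 + 3 = 11) = -1 (attained at k = 1)
  C[2][2] = min over k of (A[2][0] + B[0][2] = 1 + 9 = 10, A[2][1] + B[1][2] = 0 + 3 = 3, A[2][2] + B[2][2] = 8 + 3 = 11) = 3 (attained at k = 1)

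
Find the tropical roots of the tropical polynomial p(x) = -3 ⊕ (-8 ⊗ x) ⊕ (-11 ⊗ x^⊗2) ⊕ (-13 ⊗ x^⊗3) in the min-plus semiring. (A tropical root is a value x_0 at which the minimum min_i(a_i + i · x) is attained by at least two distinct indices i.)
Roots: {2, 3, 5}

Each tropical root is a break point of the lower envelope of the lines y = a_i + i · x (there are 4 lines, with slopes 0, 1, ..., 3). Only the lines that attain the minimum somewhere contribute to roots; other lines are dominated. Here the surviving (envelope) indices are i = 3, i = 2, i = 1, i = 0.
Intersections between consecutive envelope lines give the roots: for adjacent envelope indices i < j the intersection is x = (a_i − a_j) / (j − i). Reading off the sorted break points: {2, 3, 5}.
Verification: at each break x_0, at least two indices attain the minimum of min_i(a_i + i · x_0).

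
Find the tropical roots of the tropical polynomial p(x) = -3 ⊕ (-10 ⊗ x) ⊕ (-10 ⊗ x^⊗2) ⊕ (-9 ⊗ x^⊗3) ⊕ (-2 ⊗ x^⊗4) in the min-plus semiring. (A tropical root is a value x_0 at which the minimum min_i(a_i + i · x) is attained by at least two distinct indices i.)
Roots: {-7, -1, 0, 7}

Each tropical root is a break point of the lower envelope of the lines y = a_i + i · x (there are 5 lines, with slopes 0, 1, ..., 4). Only the lines that attain the minimum somewhere contribute to roots; other lines are dominated. Here the surviving (envelope) indices are i = 4, i = 3, i = 2, i = 1, i = 0.
Intersections between consecutive envelope lines give the roots: for adjacent envelope indices i < j the intersection is x = (a_i − a_j) / (j − i). Reading off the sorted break points: {-7, -1, 0, 7}.
Verification: at each break x_0, at least two indices attain the minimum of min_i(a_i + i · x_0).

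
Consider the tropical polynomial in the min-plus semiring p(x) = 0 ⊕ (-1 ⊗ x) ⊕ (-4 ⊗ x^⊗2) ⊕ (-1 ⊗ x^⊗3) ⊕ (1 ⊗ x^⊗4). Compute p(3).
p(3) = 0

A tropical monomial a ⊗ x^⊗i evaluates to a + i · x. Evaluating each term at x = 3:
  Term 0 contributes 0 + 0 · 3 = 0
  Term 1 contributes -1 + 1 · 3 = 2
  Term 2 contributes -4 + 2 · 3 = 2
  Term 3 contributes -1 + 3 · 3 = 8
  Term 4 contributes 1 + 4 · 3 = 13
p(3) = ⊕ of these = min[0, 2, 2, 8, 13] = 0.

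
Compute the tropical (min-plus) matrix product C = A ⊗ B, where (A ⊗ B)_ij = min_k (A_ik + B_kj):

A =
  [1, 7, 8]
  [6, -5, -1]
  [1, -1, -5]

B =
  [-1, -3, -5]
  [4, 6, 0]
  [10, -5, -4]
A ⊗ B =
  [0, -2, -4]
  [-1, -6, -5]
  [0, -10, -9]

Apply the min-plus product entry-by-entry:
  C[0][0] = min over k of (A[0][0] + B[0][0] = 1 + -1 = 0, A[0][1] + B[1][0] = 7 + 4 = 11, A[0][2] + B[2][0] = 8 + 10 = 18) = 0 (attained at k = 0)
  C[0][1] = min over k of (A[0][0] + B[0][1] = 1 + -3 = -2, A[0][1] + B[1][1] = 7 + 6 = 13, A[0][2] + B[2][1] = 8 + -5 = 3) = -2 (attained at k = 0)
  C[0][2] = min over k of (A[0][0] + B[0][2] = 1 + -5 = -4, A[0][1] + B[1][2] = 7 + 0 = 7, A[0][2] + B[2][2] = 8 + -4 = 4) = -4 (attained at k = 0)
  C[1][0] = min over k of (A[1][0] + B[0][0] = 6 + -1 = 5, A[1][1] + B[1][0] = -5 + 4 = -1, A[1][2] + B[2][0] = -1 + 10 = 9) = -1 (attained at k = 1)
  C[1][1] = min over k of (A[1][0] + B[0][1] = 6 + -3 = 3, A[1][1] + B[1][1] = -5 + 6 = 1, A[1][2] + B[2][1] = -1 + -5 = -6) = -6 (attained at k = 2)
  C[1][2] = min over k of (A[1][0] + B[0][2] = 6 + -5 = 1, A[1][1] + B[1][2] = -5 + 0 = -5, A[1][2] + B[2][2] = -1 + -4 = -5) = -5 (attained at k = 1)
  C[2][0] = min over k of (A[2][0] + B[0][0] = 1 + -1 = 0, A[2][1] + B[1][0] = -1 + 4 = 3, A[2][2] + B[2][0] = -5 + 10 = 5) = 0 (attained at k = 0)
  C[2][1] = min over k of (A[2][0] + B[0][1] = 1 + -3 = -2, A[2][1] + B[1][1] = -1 + 6 = 5, A[2][2] + B[2][1] = -5 + -5 = -10) = -10 (attained at k = 2)
  C[2][2] = min over k of (A[2][0] + B[0][2] = 1 + -5 = -4, A[2][1] + B[1][2] = -1 + 0 = -1, A[2][2] + B[2][2] = -5 + -4 = -9) = -9 (attained at k = 2)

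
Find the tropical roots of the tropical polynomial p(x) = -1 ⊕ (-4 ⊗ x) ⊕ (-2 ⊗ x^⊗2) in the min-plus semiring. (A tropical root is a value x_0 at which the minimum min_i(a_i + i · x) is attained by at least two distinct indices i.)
Roots: {-2, 3}

Each tropical root is a break point of the lower envelope of the lines y = a_i + i · x (there are 3 lines, with slopes 0, 1, ..., 2). Only the lines that attain the minimum somewhere contribute to roots; other lines are dominated. Here the surviving (envelope) indices are i = 2, i = 1, i = 0.
Intersections between consecutive envelope lines give the roots: for adjacent envelope indices i < j the intersection is x = (a_i − a_j) / (j − i). Reading off the sorted break points: {-2, 3}.
Verification: at each break x_0, at least two indices attain the minimum of min_i(a_i + i · x_0).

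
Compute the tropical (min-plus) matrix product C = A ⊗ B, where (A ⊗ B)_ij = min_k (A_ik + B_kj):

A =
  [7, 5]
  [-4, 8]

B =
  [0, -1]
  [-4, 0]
A ⊗ B =
  [1, 5]
  [-4, -5]

Apply the min-plus product entry-by-entry:
  C[0][0] = min over k of (A[0][0] + B[0][0] = 7 + 0 = 7, A[0][1] + B[1][0] = 5 + -4 = 1) = 1 (attained at k = 1)
  C[0][1] = min over k of (A[0][0] + B[0][1] = 7 + -1 = 6, A[0][1] + B[1][1] = 5 + 0 = 5) = 5 (attained at k = 1)
  C[1][0] = min over k of (A[1][0] + B[0][0] = -4 + 0 = -4, A[1][1] + B[1][0] = 8 + -4 = 4) = -4 (attained at k = 0)
  C[1][1] = min over k of (A[1][0] + B[0][1] = -4 + -1 = -5, A[1][1] + B[1][1] = 8 + 0 = 8) = -5 (attained at k = 0)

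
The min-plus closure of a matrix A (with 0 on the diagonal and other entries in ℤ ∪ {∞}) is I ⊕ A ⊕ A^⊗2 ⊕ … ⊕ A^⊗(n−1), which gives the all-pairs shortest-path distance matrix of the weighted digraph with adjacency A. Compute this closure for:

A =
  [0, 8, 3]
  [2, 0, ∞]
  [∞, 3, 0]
Closure =
  [0, 6, 3]
  [2, 0, 5]
  [5, 3, 0]

This is the Floyd-Warshall all-pairs shortest-path computation. For each intermediate vertex k = 0, 1, …, 2, update dist[i][j] ← min(dist[i][j], dist[i][k] + dist[k][j]). The final matrix gives, for each (i, j), the minimum total weight of any directed path from i to j (possibly empty when i = j).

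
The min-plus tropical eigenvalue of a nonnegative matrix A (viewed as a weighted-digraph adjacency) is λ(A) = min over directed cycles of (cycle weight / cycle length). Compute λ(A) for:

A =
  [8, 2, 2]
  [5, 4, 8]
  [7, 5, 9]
λ(A) = 7/2

Enumerate directed cycles and compute their means (weight / length). Sample:
  cycle 0 → 0: weight = 8, length = 1, mean = 8/1 ≈ 8.000
  cycle 1 → 1: weight = 4, length = 1, mean = 4/1 ≈ 4.000
  cycle 2 → 2: weight = 9, length = 1, mean = 9/1 ≈ 9.000
  cycle 0 → 1 → 0: weight = 7, length = 2, mean = 7/2 ≈ 3.500
  cycle 0 → 2 → 0: weight = 9, length = 2, mean = 9/2 ≈ 4.500
  cycle 1 → 0 → 1: weight = 7, length = 2, mean = 7/2 ≈ 3.500
Minimum mean = 3.500, attained e.g. along the cycle 0 → 1 → 0 with weight 7 and length 2. So λ(A) = 7/2 = 7/2.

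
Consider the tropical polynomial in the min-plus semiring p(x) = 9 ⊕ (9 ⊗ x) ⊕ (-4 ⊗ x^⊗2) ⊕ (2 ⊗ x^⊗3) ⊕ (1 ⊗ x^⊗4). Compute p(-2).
p(-2) = -8

A tropical monomial a ⊗ x^⊗i evaluates to a + i · x. Evaluating each term at x = -2:
  Term 0 contributes 9 + 0 · -2 = 9
  Term 1 contributes 9 + 1 · -2 = 7
  Term 2 contributes -4 + 2 · -2 = -8
  Term 3 contributes 2 + 3 · -2 = -4
  Term 4 contributes 1 + 4 · -2 = -7
p(-2) = ⊕ of these = min[9, 7, -8, -4, -7] = -8.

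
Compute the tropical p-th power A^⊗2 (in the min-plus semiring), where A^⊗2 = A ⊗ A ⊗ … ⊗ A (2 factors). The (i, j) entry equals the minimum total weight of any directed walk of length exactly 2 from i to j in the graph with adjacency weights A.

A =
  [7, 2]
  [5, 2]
A^⊗2 =
  [7, 4]
  [7, 4]

Each entry (A^⊗2)_ij equals the minimum over all length-2 walks i = v_0 → v_1 → … → v_2 = j of Σ_t A[v_t][v_{t+1}]. For example, for (i, j) = (0, 1) we minimise over 2 possible intermediate vertex sequences; the minimum is 4, attained along the walk 0 → 1 → 1.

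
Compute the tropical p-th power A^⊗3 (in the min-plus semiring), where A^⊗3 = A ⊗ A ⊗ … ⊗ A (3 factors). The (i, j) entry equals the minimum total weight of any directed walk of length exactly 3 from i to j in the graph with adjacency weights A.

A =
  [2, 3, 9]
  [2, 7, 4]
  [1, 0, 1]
A^⊗3 =
  [6, 7, 8]
  [6, 5, 6]
  [3, 2, 3]

Each entry (A^⊗3)_ij equals the minimum over all length-3 walks i = v_0 → v_1 → … → v_3 = j of Σ_t A[v_t][v_{t+1}]. For example, for (i, j) = (0, 2) we minimise over 9 possible intermediate vertex sequences; the minimum is 8, attained along the walk 0 → 1 → 2 → 2.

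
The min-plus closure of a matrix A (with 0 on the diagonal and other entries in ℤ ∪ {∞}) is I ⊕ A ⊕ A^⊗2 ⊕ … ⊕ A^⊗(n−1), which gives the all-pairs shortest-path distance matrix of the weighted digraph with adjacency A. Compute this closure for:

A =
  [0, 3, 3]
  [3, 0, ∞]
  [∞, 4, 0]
Closure =
  [0, 3, 3]
  [3, 0, 6]
  [7, 4, 0]

This is the Floyd-Warshall all-pairs shortest-path computation. For each intermediate vertex k = 0, 1, …, 2, update dist[i][j] ← min(dist[i][j], dist[i][k] + dist[k][j]). The final matrix gives, for each (i, j), the minimum total weight of any directed path from i to j (possibly empty when i = j).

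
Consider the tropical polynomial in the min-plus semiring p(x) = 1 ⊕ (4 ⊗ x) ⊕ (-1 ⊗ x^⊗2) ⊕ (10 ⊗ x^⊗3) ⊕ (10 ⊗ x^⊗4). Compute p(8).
p(8) = 1

A tropical monomial a ⊗ x^⊗i evaluates to a + i · x. Evaluating each term at x = 8:
  Term 0 contributes 1 + 0 · 8 = 1
  Term 1 contributes 4 + 1 · 8 = 12
  Term 2 contributes -1 + 2 · 8 = 15
  Term 3 contributes 10 + 3 · 8 = 34
  Term 4 contributes 10 + 4 · 8 = 42
p(8) = ⊕ of these = min[1, 12, 15, 34, 42] = 1.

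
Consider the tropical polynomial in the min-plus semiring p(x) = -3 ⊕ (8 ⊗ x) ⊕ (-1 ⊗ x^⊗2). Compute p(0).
p(0) = -3

A tropical monomial a ⊗ x^⊗i evaluates to a + i · x. Evaluating each term at x = 0:
  Term 0 contributes -3 + 0 · 0 = -3
  Term 1 contributes 8 + 1 · 0 = 8
  Term 2 contributes -1 + 2 · 0 = -1
p(0) = ⊕ of these = min[-3, 8, -1] = -3.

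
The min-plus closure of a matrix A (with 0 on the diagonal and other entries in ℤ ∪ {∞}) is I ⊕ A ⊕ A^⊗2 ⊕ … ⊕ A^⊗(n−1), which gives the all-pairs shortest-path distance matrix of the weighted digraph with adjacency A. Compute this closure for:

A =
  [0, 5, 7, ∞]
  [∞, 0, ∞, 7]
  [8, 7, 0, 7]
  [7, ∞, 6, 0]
Closure =
  [0, 5, 7, 12]
  [14, 0, 13, 7]
  [8, 7, 0, 7]
  [7, 12, 6, 0]

This is the Floyd-Warshall all-pairs shortest-path computation. For each intermediate vertex k = 0, 1, …, 3, update dist[i][j] ← min(dist[i][j], dist[i][k] + dist[k][j]). The final matrix gives, for each (i, j), the minimum total weight of any directed path from i to j (possibly empty when i = j).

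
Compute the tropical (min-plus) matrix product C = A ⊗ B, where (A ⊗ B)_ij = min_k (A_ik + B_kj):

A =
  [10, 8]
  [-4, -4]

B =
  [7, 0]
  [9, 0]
A ⊗ B =
  [17, 8]
  [3, -4]

Apply the min-plus product entry-by-entry:
  C[0][0] = min over k of (A[0][0] + B[0][0] = 10 + 7 = 17, A[0][1] + B[1][0] = 8 + 9 = 17) = 17 (attained at k = 0)
  C[0][1] = min over k of (A[0][0] + B[0][1] = 10 + 0 = 10, A[0][1] + B[1][1] = 8 + 0 = 8) = 8 (attained at k = 1)
  C[1][0] = min over k of (A[1][0] + B[0][0] = -4 + 7 = 3, A[1][1] + B[1][0] = -4 + 9 = 5) = 3 (attained at k = 0)
  C[1][1] = min over k of (A[1][0] + B[0][1] = -4 + 0 = -4, A[1][1] + B[1][1] = -4 + 0 = -4) = -4 (attained at k = 0)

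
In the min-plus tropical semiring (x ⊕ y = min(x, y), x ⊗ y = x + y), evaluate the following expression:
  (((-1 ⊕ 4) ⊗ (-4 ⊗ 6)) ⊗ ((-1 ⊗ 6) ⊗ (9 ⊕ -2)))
(((-1 ⊕ 4) ⊗ (-4 ⊗ 6)) ⊗ ((-1 ⊗ 6) ⊗ (9 ⊕ -2))) = 4

Expand innermost to outermost. Recall ⊕ takes the minimum of its arguments and ⊗ takes their sum. Working out the expression (((-1 ⊕ 4) ⊗ (-4 ⊗ 6)) ⊗ ((-1 ⊗ 6) ⊗ (9 ⊕ -2))) gives 4.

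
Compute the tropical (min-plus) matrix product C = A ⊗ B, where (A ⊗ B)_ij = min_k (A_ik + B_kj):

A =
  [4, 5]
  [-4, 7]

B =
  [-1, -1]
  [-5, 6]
A ⊗ B =
  [0, 3]
  [-5, -5]

Apply the min-plus product entry-by-entry:
  C[0][0] = min over k of (A[0][0] + B[0][0] = 4 + -1 = 3, A[0][1] + B[1][0] = 5 + -5 = 0) = 0 (attained at k = 1)
  C[0][1] = min over k of (A[0][0] + B[0][1] = 4 + -1 = 3, A[0][1] + B[1][1] = 5 + 6 = 11) = 3 (attained at k = 0)
  C[1][0] = min over k of (A[1][0] + B[0][0] = -4 + -1 = -5, A[1][1] + B[1][0] = 7 + -5 = 2) = -5 (attained at k = 0)
  C[1][1] = min over k of (A[1][0] + B[0][1] = -4 + -1 = -5, A[1][1] + B[1][1] = 7 + 6 = 13) = -5 (attained at k = 0)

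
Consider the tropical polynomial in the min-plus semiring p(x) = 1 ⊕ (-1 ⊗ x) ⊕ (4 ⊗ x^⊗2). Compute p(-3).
p(-3) = -4

A tropical monomial a ⊗ x^⊗i evaluates to a + i · x. Evaluating each term at x = -3:
  Term 0 contributes 1 + 0 · -3 = 1
  Term 1 contributes -1 + 1 · -3 = -4
  Term 2 contributes 4 + 2 · -3 = -2
p(-3) = ⊕ of these = min[1, -4, -2] = -4.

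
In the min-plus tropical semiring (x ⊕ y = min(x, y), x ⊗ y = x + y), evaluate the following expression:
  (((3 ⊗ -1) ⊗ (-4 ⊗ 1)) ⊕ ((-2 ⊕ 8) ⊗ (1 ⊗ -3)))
(((3 ⊗ -1) ⊗ (-4 ⊗ 1)) ⊕ ((-2 ⊕ 8) ⊗ (1 ⊗ -3))) = -4

Expand innermost to outermost. Recall ⊕ takes the minimum of its arguments and ⊗ takes their sum. Working out the expression (((3 ⊗ -1) ⊗ (-4 ⊗ 1)) ⊕ ((-2 ⊕ 8) ⊗ (1 ⊗ -3))) gives -4.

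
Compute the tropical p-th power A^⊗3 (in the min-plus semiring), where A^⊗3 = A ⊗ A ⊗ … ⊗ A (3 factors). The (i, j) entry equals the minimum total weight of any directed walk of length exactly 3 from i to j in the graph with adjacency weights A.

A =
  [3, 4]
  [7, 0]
A^⊗3 =
  [9, 4]
  [7, 0]

Each entry (A^⊗3)_ij equals the minimum over all length-3 walks i = v_0 → v_1 → … → v_3 = j of Σ_t A[v_t][v_{t+1}]. For example, for (i, j) = (0, 1) we minimise over 4 possible intermediate vertex sequences; the minimum is 4, attained along the walk 0 → 1 → 1 → 1.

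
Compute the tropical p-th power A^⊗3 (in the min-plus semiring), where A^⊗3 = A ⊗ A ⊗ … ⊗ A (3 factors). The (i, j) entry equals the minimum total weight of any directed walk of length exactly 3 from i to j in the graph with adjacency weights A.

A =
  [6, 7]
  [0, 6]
A^⊗3 =
  [13, 14]
  [7, 13]

Each entry (A^⊗3)_ij equals the minimum over all length-3 walks i = v_0 → v_1 → … → v_3 = j of Σ_t A[v_t][v_{t+1}]. For example, for (i, j) = (0, 1) we minimise over 4 possible intermediate vertex sequences; the minimum is 14, attained along the walk 0 → 1 → 0 → 1.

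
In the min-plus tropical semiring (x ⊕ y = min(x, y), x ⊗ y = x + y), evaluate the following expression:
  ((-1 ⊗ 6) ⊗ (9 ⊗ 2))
((-1 ⊗ 6) ⊗ (9 ⊗ 2)) = 16

Expand innermost to outermost. Recall ⊕ takes the minimum of its arguments and ⊗ takes their sum. Working out the expression ((-1 ⊗ 6) ⊗ (9 ⊗ 2)) gives 16.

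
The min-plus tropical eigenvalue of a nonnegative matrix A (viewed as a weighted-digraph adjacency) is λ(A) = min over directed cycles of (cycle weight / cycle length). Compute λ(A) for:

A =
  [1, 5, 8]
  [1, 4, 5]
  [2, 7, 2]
λ(A) = 1

Enumerate directed cycles and compute their means (weight / length). Sample:
  cycle 0 → 0: weight = 1, length = 1, mean = 1/1 ≈ 1.000
  cycle 1 → 1: weight = 4, length = 1, mean = 4/1 ≈ 4.000
  cycle 2 → 2: weight = 2, length = 1, mean = 2/1 ≈ 2.000
  cycle 0 → 1 → 0: weight = 6, length = 2, mean = 6/2 ≈ 3.000
  cycle 0 → 2 → 0: weight = 10, length = 2, mean = 10/2 ≈ 5.000
  cycle 1 → 0 → 1: weight = 6, length = 2, mean = 6/2 ≈ 3.000
Minimum mean = 1.000, attained e.g. along the cycle 0 → 0 with weight 1 and length 1. So λ(A) = 1/1 = 1.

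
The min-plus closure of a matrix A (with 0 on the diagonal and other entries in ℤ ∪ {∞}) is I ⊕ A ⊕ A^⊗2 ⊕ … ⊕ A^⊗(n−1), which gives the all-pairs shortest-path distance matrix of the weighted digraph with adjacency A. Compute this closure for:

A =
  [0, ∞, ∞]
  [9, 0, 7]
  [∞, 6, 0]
Closure =
  [0, ∞, ∞]
  [9, 0, 7]
  [15, 6, 0]

This is the Floyd-Warshall all-pairs shortest-path computation. For each intermediate vertex k = 0, 1, …, 2, update dist[i][j] ← min(dist[i][j], dist[i][k] + dist[k][j]). The final matrix gives, for each (i, j), the minimum total weight of any directed path from i to j (possibly empty when i = j).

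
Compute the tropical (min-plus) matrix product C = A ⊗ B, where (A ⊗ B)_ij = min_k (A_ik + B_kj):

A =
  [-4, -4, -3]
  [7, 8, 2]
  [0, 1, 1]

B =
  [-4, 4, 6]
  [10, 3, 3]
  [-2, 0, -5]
A ⊗ B =
  [-8, -3, -8]
  [0, 2, -3]
  [-4, 1, -4]

Apply the min-plus product entry-by-entry:
  C[0][0] = min over k of (A[0][0] + B[0][0] = -4 + -4 = -8, A[0][1] + B[1][0] = -4 + 10 = 6, A[0][2] + B[2][0] = -3 + -2 = -5) = -8 (attained at k = 0)
  C[0][1] = min over k of (A[0][0] + B[0][1] = -4 + 4 = 0, A[0][1] + B[1][1] = -4 + 3 = -1, A[0][2] + B[2][1] = -3 + 0 = -3) = -3 (attained at k = 2)
  C[0][2] = min over k of (A[0][0] + B[0][2] = -4 + 6 = 2, A[0][1] + B[1][2] = -4 + 3 = -1, A[0][2] + B[2][2] = -3 + -5 = -8) = -8 (attained at k = 2)
  C[1][0] = min over k of (A[1][0] + B[0][0] = 7 + -4 = 3, A[1][1] + B[1][0] = 8 + 10 = 18, A[1][2] + B[2][0] = 2 + -2 = 0) = 0 (attained at k = 2)
  C[1][1] = min over k of (A[1][0] + B[0][1] = 7 + 4 = 11, A[1][1] + B[1][1] = 8 + 3 = 11, A[1][2] + B[2][1] = 2 + 0 = 2) = 2 (attained at k = 2)
  C[1][2] = min over k of (A[1][0] + B[0][2] = 7 + 6 = 13, A[1][1] + B[1][2] = 8 + 3 = 11, A[1][2] + B[2][2] = 2 + -5 = -3) = -3 (attained at k = 2)
  C[2][0] = min over k of (A[2][0] + B[0][0] = 0 + -4 = -4, A[2][1] + B[1][0] = 1 + 10 = 11, A[2][2] + B[2][0] = 1 + -2 = -1) = -4 (attained at k = 0)
  C[2][1] = min over k of (A[2][0] + B[0][1] = 0 + 4 = 4, A[2][1] + B[1][1] = 1 + 3 = 4, A[2][2] + B[2][1] = 1 + 0 = 1) = 1 (attained at k = 2)
  C[2][2] = min over k of (A[2][0] + B[0][2] = 0 + 6 = 6, A[2][1] + B[1][2] = 1 + 3 = 4, A[2][2] + B[2][2] = 1 + -5 = -4) = -4 (attained at k = 2)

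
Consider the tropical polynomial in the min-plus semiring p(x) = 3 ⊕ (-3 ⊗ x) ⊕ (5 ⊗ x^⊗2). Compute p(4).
p(4) = 1

A tropical monomial a ⊗ x^⊗i evaluates to a + i · x. Evaluating each term at x = 4:
  Term 0 contributes 3 + 0 · 4 = 3
  Term 1 contributes -3 + 1 · 4 = 1
  Term 2 contributes 5 + 2 · 4 = 13
p(4) = ⊕ of these = min[3, 1, 13] = 1.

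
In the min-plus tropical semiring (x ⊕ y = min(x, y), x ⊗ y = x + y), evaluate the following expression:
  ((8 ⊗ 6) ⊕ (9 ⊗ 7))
((8 ⊗ 6) ⊕ (9 ⊗ 7)) = 14

Expand innermost to outermost. Recall ⊕ takes the minimum of its arguments and ⊗ takes their sum. Working out the expression ((8 ⊗ 6) ⊕ (9 ⊗ 7)) gives 14.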